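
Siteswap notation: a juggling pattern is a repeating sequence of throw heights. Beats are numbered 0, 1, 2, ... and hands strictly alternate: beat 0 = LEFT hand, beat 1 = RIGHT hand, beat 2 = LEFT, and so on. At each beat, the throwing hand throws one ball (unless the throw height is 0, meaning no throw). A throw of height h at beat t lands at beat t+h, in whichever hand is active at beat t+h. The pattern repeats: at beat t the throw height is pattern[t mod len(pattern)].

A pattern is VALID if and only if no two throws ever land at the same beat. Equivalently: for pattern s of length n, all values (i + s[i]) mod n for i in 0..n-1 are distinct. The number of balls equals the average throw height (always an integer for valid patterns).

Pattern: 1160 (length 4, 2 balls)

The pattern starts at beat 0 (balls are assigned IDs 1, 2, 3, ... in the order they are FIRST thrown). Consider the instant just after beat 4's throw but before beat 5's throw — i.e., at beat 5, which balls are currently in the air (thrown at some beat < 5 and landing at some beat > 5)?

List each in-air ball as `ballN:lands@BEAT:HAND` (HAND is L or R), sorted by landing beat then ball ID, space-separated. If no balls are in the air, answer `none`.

Beat 0 (L): throw ball1 h=1 -> lands@1:R; in-air after throw: [b1@1:R]
Beat 1 (R): throw ball1 h=1 -> lands@2:L; in-air after throw: [b1@2:L]
Beat 2 (L): throw ball1 h=6 -> lands@8:L; in-air after throw: [b1@8:L]
Beat 4 (L): throw ball2 h=1 -> lands@5:R; in-air after throw: [b2@5:R b1@8:L]
Beat 5 (R): throw ball2 h=1 -> lands@6:L; in-air after throw: [b2@6:L b1@8:L]

Answer: ball1:lands@8:L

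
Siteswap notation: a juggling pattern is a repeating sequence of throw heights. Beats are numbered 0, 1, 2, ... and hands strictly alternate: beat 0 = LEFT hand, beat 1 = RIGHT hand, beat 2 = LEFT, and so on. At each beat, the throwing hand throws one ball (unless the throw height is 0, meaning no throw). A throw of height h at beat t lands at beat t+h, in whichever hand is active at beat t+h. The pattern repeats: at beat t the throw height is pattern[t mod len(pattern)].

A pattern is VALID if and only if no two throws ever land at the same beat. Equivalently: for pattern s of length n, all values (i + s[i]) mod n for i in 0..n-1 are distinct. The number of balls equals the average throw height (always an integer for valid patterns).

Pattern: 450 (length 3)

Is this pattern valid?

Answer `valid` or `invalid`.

i=0: (i + s[i]) mod n = (0 + 4) mod 3 = 1
i=1: (i + s[i]) mod n = (1 + 5) mod 3 = 0
i=2: (i + s[i]) mod n = (2 + 0) mod 3 = 2
Residues: [1, 0, 2], distinct: True

Answer: valid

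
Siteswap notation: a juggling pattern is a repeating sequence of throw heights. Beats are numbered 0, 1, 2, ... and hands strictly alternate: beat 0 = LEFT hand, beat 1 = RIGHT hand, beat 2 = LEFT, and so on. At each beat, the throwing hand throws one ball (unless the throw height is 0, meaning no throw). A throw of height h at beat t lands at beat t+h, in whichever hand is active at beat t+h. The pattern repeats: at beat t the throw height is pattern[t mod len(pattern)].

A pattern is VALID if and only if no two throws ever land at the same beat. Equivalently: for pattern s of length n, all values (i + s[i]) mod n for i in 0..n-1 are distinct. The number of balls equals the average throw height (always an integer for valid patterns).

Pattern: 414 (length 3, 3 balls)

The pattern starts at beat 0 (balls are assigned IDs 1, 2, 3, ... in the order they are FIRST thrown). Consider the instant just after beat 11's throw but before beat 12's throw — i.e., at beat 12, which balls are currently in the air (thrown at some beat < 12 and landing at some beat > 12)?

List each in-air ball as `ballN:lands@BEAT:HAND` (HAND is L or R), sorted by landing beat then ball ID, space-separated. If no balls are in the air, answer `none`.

Beat 0 (L): throw ball1 h=4 -> lands@4:L; in-air after throw: [b1@4:L]
Beat 1 (R): throw ball2 h=1 -> lands@2:L; in-air after throw: [b2@2:L b1@4:L]
Beat 2 (L): throw ball2 h=4 -> lands@6:L; in-air after throw: [b1@4:L b2@6:L]
Beat 3 (R): throw ball3 h=4 -> lands@7:R; in-air after throw: [b1@4:L b2@6:L b3@7:R]
Beat 4 (L): throw ball1 h=1 -> lands@5:R; in-air after throw: [b1@5:R b2@6:L b3@7:R]
Beat 5 (R): throw ball1 h=4 -> lands@9:R; in-air after throw: [b2@6:L b3@7:R b1@9:R]
Beat 6 (L): throw ball2 h=4 -> lands@10:L; in-air after throw: [b3@7:R b1@9:R b2@10:L]
Beat 7 (R): throw ball3 h=1 -> lands@8:L; in-air after throw: [b3@8:L b1@9:R b2@10:L]
Beat 8 (L): throw ball3 h=4 -> lands@12:L; in-air after throw: [b1@9:R b2@10:L b3@12:L]
Beat 9 (R): throw ball1 h=4 -> lands@13:R; in-air after throw: [b2@10:L b3@12:L b1@13:R]
Beat 10 (L): throw ball2 h=1 -> lands@11:R; in-air after throw: [b2@11:R b3@12:L b1@13:R]
Beat 11 (R): throw ball2 h=4 -> lands@15:R; in-air after throw: [b3@12:L b1@13:R b2@15:R]
Beat 12 (L): throw ball3 h=4 -> lands@16:L; in-air after throw: [b1@13:R b2@15:R b3@16:L]

Answer: ball1:lands@13:R ball2:lands@15:R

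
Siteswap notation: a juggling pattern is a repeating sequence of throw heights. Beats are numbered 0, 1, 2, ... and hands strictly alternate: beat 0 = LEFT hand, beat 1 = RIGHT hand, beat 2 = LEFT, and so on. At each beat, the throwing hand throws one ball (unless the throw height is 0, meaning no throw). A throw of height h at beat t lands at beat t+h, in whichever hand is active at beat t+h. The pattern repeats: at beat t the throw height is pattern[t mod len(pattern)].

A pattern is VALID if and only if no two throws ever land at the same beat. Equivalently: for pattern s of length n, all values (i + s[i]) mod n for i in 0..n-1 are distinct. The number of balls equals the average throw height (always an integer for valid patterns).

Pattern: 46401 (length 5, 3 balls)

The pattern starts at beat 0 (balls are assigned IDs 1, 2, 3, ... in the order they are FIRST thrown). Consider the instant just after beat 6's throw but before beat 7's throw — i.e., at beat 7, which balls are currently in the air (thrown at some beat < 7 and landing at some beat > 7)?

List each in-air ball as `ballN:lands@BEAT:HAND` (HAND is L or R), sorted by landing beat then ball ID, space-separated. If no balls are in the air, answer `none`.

Beat 0 (L): throw ball1 h=4 -> lands@4:L; in-air after throw: [b1@4:L]
Beat 1 (R): throw ball2 h=6 -> lands@7:R; in-air after throw: [b1@4:L b2@7:R]
Beat 2 (L): throw ball3 h=4 -> lands@6:L; in-air after throw: [b1@4:L b3@6:L b2@7:R]
Beat 4 (L): throw ball1 h=1 -> lands@5:R; in-air after throw: [b1@5:R b3@6:L b2@7:R]
Beat 5 (R): throw ball1 h=4 -> lands@9:R; in-air after throw: [b3@6:L b2@7:R b1@9:R]
Beat 6 (L): throw ball3 h=6 -> lands@12:L; in-air after throw: [b2@7:R b1@9:R b3@12:L]
Beat 7 (R): throw ball2 h=4 -> lands@11:R; in-air after throw: [b1@9:R b2@11:R b3@12:L]

Answer: ball1:lands@9:R ball3:lands@12:L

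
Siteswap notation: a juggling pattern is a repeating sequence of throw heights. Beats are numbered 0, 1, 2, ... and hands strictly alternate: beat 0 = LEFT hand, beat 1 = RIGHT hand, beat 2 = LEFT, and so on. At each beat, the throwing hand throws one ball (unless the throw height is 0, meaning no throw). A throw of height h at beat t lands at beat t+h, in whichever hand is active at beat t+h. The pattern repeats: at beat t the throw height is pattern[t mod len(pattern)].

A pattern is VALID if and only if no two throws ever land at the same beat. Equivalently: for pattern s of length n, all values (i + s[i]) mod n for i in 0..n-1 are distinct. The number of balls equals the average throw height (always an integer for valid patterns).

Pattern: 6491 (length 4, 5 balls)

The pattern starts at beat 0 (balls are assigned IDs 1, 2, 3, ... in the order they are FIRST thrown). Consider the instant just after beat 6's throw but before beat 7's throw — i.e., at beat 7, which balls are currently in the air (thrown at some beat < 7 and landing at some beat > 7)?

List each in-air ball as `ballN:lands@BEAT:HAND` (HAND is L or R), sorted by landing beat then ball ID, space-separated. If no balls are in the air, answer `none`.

Beat 0 (L): throw ball1 h=6 -> lands@6:L; in-air after throw: [b1@6:L]
Beat 1 (R): throw ball2 h=4 -> lands@5:R; in-air after throw: [b2@5:R b1@6:L]
Beat 2 (L): throw ball3 h=9 -> lands@11:R; in-air after throw: [b2@5:R b1@6:L b3@11:R]
Beat 3 (R): throw ball4 h=1 -> lands@4:L; in-air after throw: [b4@4:L b2@5:R b1@6:L b3@11:R]
Beat 4 (L): throw ball4 h=6 -> lands@10:L; in-air after throw: [b2@5:R b1@6:L b4@10:L b3@11:R]
Beat 5 (R): throw ball2 h=4 -> lands@9:R; in-air after throw: [b1@6:L b2@9:R b4@10:L b3@11:R]
Beat 6 (L): throw ball1 h=9 -> lands@15:R; in-air after throw: [b2@9:R b4@10:L b3@11:R b1@15:R]
Beat 7 (R): throw ball5 h=1 -> lands@8:L; in-air after throw: [b5@8:L b2@9:R b4@10:L b3@11:R b1@15:R]

Answer: ball2:lands@9:R ball4:lands@10:L ball3:lands@11:R ball1:lands@15:R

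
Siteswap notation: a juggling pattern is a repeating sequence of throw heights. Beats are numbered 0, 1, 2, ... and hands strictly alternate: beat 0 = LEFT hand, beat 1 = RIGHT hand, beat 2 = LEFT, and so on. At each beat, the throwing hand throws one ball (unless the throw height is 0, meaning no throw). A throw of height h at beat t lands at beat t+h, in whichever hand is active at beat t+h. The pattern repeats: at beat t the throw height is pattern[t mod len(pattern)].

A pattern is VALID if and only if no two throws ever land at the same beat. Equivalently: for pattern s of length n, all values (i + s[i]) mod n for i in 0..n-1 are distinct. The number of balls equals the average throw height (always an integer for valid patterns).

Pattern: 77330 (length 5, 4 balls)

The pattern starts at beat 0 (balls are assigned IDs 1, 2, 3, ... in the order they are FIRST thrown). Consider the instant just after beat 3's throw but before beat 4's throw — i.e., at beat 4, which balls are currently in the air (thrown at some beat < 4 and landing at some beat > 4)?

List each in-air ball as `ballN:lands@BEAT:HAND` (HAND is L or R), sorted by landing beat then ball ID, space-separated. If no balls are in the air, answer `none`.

Beat 0 (L): throw ball1 h=7 -> lands@7:R; in-air after throw: [b1@7:R]
Beat 1 (R): throw ball2 h=7 -> lands@8:L; in-air after throw: [b1@7:R b2@8:L]
Beat 2 (L): throw ball3 h=3 -> lands@5:R; in-air after throw: [b3@5:R b1@7:R b2@8:L]
Beat 3 (R): throw ball4 h=3 -> lands@6:L; in-air after throw: [b3@5:R b4@6:L b1@7:R b2@8:L]

Answer: ball3:lands@5:R ball4:lands@6:L ball1:lands@7:R ball2:lands@8:L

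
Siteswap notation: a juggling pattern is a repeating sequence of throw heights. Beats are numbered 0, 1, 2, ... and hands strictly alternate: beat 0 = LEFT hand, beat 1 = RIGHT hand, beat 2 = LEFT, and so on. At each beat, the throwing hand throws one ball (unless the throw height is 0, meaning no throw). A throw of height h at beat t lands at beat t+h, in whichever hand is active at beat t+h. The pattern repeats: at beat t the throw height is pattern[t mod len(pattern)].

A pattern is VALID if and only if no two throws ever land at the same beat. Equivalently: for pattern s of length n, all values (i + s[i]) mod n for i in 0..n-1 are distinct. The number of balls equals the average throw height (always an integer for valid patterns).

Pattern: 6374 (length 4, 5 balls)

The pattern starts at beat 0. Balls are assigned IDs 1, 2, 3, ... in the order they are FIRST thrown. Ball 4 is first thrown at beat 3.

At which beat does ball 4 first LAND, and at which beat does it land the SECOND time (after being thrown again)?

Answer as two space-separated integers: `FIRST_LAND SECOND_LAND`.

Answer: 7 11

Derivation:
Beat 0 (L): throw ball1 h=6 -> lands@6:L; in-air after throw: [b1@6:L]
Beat 1 (R): throw ball2 h=3 -> lands@4:L; in-air after throw: [b2@4:L b1@6:L]
Beat 2 (L): throw ball3 h=7 -> lands@9:R; in-air after throw: [b2@4:L b1@6:L b3@9:R]
Beat 3 (R): throw ball4 h=4 -> lands@7:R; in-air after throw: [b2@4:L b1@6:L b4@7:R b3@9:R]
Beat 4 (L): throw ball2 h=6 -> lands@10:L; in-air after throw: [b1@6:L b4@7:R b3@9:R b2@10:L]
Beat 5 (R): throw ball5 h=3 -> lands@8:L; in-air after throw: [b1@6:L b4@7:R b5@8:L b3@9:R b2@10:L]
Beat 6 (L): throw ball1 h=7 -> lands@13:R; in-air after throw: [b4@7:R b5@8:L b3@9:R b2@10:L b1@13:R]
Beat 7 (R): throw ball4 h=4 -> lands@11:R; in-air after throw: [b5@8:L b3@9:R b2@10:L b4@11:R b1@13:R]
Beat 8 (L): throw ball5 h=6 -> lands@14:L; in-air after throw: [b3@9:R b2@10:L b4@11:R b1@13:R b5@14:L]
Beat 9 (R): throw ball3 h=3 -> lands@12:L; in-air after throw: [b2@10:L b4@11:R b3@12:L b1@13:R b5@14:L]
Beat 10 (L): throw ball2 h=7 -> lands@17:R; in-air after throw: [b4@11:R b3@12:L b1@13:R b5@14:L b2@17:R]
Beat 11 (R): throw ball4 h=4 -> lands@15:R; in-air after throw: [b3@12:L b1@13:R b5@14:L b4@15:R b2@17:R]
Ball 4: thrown@3 h=4 -> first land @7; rethrown@7 h=4 -> second land @11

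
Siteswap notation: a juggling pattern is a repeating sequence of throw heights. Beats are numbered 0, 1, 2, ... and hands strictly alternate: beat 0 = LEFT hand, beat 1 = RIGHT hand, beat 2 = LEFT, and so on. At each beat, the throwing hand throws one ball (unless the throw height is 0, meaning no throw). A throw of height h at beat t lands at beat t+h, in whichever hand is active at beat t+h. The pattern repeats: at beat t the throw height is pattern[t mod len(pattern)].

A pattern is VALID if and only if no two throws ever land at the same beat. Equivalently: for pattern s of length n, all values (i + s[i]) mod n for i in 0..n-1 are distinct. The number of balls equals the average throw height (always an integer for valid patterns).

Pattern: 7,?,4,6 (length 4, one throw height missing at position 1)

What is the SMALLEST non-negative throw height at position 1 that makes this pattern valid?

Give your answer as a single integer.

Answer: 3

Derivation:
i=0: (0 + 7) mod 4 = 3
i=1: s[i]=? (unknown)
i=2: (2 + 4) mod 4 = 2
i=3: (3 + 6) mod 4 = 1
Known residues: [1, 2, 3]; need a permutation of 0..3, so missing residue r = 0
Need (1 + s) mod 4 = 0; smallest s = (0 - 1) mod 4 = 3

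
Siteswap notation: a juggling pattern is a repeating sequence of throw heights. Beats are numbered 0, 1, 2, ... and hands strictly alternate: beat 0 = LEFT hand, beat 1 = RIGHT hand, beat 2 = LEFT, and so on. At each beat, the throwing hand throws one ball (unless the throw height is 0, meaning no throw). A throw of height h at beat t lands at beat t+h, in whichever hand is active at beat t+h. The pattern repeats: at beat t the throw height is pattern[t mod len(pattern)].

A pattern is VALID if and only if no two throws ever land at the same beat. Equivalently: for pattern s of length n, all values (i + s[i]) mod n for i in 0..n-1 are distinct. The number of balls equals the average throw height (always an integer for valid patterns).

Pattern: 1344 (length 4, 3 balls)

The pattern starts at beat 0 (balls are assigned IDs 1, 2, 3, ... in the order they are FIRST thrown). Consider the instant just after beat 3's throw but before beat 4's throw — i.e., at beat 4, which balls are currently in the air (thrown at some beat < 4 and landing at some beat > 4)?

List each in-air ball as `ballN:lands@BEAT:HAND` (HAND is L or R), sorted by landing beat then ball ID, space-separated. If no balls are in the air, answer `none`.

Beat 0 (L): throw ball1 h=1 -> lands@1:R; in-air after throw: [b1@1:R]
Beat 1 (R): throw ball1 h=3 -> lands@4:L; in-air after throw: [b1@4:L]
Beat 2 (L): throw ball2 h=4 -> lands@6:L; in-air after throw: [b1@4:L b2@6:L]
Beat 3 (R): throw ball3 h=4 -> lands@7:R; in-air after throw: [b1@4:L b2@6:L b3@7:R]
Beat 4 (L): throw ball1 h=1 -> lands@5:R; in-air after throw: [b1@5:R b2@6:L b3@7:R]

Answer: ball2:lands@6:L ball3:lands@7:R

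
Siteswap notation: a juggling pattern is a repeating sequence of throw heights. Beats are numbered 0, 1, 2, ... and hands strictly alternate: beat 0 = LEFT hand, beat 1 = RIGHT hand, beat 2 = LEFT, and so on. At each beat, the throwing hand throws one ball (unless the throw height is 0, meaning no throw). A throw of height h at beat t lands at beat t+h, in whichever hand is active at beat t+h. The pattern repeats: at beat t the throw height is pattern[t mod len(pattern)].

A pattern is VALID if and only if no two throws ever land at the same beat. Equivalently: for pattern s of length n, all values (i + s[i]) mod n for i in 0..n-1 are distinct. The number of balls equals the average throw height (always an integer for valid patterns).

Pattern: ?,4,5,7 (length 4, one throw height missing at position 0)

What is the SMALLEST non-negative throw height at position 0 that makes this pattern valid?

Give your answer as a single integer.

Answer: 0

Derivation:
i=0: s[i]=? (unknown)
i=1: (1 + 4) mod 4 = 1
i=2: (2 + 5) mod 4 = 3
i=3: (3 + 7) mod 4 = 2
Known residues: [1, 2, 3]; need a permutation of 0..3, so missing residue r = 0
Need (0 + s) mod 4 = 0; smallest s = (0 - 0) mod 4 = 0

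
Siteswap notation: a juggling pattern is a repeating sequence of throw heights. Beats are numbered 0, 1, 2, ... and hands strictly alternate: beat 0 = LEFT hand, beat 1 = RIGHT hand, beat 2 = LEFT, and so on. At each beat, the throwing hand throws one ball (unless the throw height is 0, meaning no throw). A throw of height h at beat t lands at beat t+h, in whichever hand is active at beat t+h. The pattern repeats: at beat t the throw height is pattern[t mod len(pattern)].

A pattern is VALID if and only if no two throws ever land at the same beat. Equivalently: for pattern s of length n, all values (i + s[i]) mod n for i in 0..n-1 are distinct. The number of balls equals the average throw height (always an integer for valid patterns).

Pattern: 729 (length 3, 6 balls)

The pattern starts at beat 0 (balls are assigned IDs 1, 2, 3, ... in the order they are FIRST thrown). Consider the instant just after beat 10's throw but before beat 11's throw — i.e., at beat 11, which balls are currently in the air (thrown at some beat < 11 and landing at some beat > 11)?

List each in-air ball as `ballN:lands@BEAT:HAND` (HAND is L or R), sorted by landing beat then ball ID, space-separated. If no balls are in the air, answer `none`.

Beat 0 (L): throw ball1 h=7 -> lands@7:R; in-air after throw: [b1@7:R]
Beat 1 (R): throw ball2 h=2 -> lands@3:R; in-air after throw: [b2@3:R b1@7:R]
Beat 2 (L): throw ball3 h=9 -> lands@11:R; in-air after throw: [b2@3:R b1@7:R b3@11:R]
Beat 3 (R): throw ball2 h=7 -> lands@10:L; in-air after throw: [b1@7:R b2@10:L b3@11:R]
Beat 4 (L): throw ball4 h=2 -> lands@6:L; in-air after throw: [b4@6:L b1@7:R b2@10:L b3@11:R]
Beat 5 (R): throw ball5 h=9 -> lands@14:L; in-air after throw: [b4@6:L b1@7:R b2@10:L b3@11:R b5@14:L]
Beat 6 (L): throw ball4 h=7 -> lands@13:R; in-air after throw: [b1@7:R b2@10:L b3@11:R b4@13:R b5@14:L]
Beat 7 (R): throw ball1 h=2 -> lands@9:R; in-air after throw: [b1@9:R b2@10:L b3@11:R b4@13:R b5@14:L]
Beat 8 (L): throw ball6 h=9 -> lands@17:R; in-air after throw: [b1@9:R b2@10:L b3@11:R b4@13:R b5@14:L b6@17:R]
Beat 9 (R): throw ball1 h=7 -> lands@16:L; in-air after throw: [b2@10:L b3@11:R b4@13:R b5@14:L b1@16:L b6@17:R]
Beat 10 (L): throw ball2 h=2 -> lands@12:L; in-air after throw: [b3@11:R b2@12:L b4@13:R b5@14:L b1@16:L b6@17:R]
Beat 11 (R): throw ball3 h=9 -> lands@20:L; in-air after throw: [b2@12:L b4@13:R b5@14:L b1@16:L b6@17:R b3@20:L]

Answer: ball2:lands@12:L ball4:lands@13:R ball5:lands@14:L ball1:lands@16:L ball6:lands@17:R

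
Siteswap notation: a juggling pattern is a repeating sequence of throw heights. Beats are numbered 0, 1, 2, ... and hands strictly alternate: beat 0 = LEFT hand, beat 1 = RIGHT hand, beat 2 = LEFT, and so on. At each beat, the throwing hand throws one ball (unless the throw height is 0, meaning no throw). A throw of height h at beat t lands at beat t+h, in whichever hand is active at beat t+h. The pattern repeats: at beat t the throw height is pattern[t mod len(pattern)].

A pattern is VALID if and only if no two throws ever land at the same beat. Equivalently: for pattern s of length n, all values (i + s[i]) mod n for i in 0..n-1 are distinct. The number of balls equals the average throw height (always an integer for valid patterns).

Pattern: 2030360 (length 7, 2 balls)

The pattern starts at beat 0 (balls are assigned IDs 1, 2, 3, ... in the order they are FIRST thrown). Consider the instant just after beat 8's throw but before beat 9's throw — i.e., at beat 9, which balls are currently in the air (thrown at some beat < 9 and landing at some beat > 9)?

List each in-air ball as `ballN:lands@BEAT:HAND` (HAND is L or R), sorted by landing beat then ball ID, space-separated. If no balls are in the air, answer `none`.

Answer: ball1:lands@11:R

Derivation:
Beat 0 (L): throw ball1 h=2 -> lands@2:L; in-air after throw: [b1@2:L]
Beat 2 (L): throw ball1 h=3 -> lands@5:R; in-air after throw: [b1@5:R]
Beat 4 (L): throw ball2 h=3 -> lands@7:R; in-air after throw: [b1@5:R b2@7:R]
Beat 5 (R): throw ball1 h=6 -> lands@11:R; in-air after throw: [b2@7:R b1@11:R]
Beat 7 (R): throw ball2 h=2 -> lands@9:R; in-air after throw: [b2@9:R b1@11:R]
Beat 9 (R): throw ball2 h=3 -> lands@12:L; in-air after throw: [b1@11:R b2@12:L]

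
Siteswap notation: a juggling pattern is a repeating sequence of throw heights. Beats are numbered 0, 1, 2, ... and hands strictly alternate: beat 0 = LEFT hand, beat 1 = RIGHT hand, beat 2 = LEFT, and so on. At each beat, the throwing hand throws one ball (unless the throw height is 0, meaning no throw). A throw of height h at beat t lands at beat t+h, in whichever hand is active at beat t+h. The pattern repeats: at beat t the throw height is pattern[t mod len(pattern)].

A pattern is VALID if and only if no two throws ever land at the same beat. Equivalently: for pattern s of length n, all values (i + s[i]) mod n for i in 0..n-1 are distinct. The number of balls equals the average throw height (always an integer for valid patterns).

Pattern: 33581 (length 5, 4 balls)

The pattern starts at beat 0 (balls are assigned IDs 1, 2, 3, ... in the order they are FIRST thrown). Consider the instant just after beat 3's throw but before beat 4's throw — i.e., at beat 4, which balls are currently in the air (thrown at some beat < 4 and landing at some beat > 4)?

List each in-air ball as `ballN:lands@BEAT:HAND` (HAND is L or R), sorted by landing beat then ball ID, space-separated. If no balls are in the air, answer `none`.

Beat 0 (L): throw ball1 h=3 -> lands@3:R; in-air after throw: [b1@3:R]
Beat 1 (R): throw ball2 h=3 -> lands@4:L; in-air after throw: [b1@3:R b2@4:L]
Beat 2 (L): throw ball3 h=5 -> lands@7:R; in-air after throw: [b1@3:R b2@4:L b3@7:R]
Beat 3 (R): throw ball1 h=8 -> lands@11:R; in-air after throw: [b2@4:L b3@7:R b1@11:R]
Beat 4 (L): throw ball2 h=1 -> lands@5:R; in-air after throw: [b2@5:R b3@7:R b1@11:R]

Answer: ball3:lands@7:R ball1:lands@11:R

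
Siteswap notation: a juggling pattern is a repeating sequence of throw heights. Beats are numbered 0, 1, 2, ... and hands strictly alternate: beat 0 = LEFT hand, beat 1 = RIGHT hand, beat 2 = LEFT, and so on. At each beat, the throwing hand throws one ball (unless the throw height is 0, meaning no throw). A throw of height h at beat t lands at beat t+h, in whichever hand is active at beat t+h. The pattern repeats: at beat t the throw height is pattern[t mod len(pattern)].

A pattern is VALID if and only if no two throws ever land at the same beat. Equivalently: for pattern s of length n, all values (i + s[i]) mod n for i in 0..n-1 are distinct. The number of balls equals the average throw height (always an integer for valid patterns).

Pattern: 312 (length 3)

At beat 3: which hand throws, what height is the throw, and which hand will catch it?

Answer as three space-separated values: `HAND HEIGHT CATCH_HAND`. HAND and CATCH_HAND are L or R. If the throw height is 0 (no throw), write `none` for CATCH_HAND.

Answer: R 3 L

Derivation:
Beat 3: 3 mod 2 = 1, so hand = R
Throw height = pattern[3 mod 3] = pattern[0] = 3
Lands at beat 3+3=6, 6 mod 2 = 0, so catch hand = L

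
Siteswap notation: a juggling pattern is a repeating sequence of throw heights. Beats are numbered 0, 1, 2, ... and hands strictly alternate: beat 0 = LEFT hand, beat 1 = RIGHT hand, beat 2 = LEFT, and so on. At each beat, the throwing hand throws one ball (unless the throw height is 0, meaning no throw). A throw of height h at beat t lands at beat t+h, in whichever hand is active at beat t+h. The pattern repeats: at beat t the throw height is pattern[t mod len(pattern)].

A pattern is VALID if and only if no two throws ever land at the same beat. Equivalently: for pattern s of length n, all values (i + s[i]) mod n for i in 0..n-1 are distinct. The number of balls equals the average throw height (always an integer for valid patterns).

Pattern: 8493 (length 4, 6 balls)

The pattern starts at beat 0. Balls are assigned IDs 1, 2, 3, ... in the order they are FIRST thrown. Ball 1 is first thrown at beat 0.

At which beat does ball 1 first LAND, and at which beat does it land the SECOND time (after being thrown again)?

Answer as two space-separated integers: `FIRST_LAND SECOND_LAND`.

Answer: 8 16

Derivation:
Beat 0 (L): throw ball1 h=8 -> lands@8:L; in-air after throw: [b1@8:L]
Beat 1 (R): throw ball2 h=4 -> lands@5:R; in-air after throw: [b2@5:R b1@8:L]
Beat 2 (L): throw ball3 h=9 -> lands@11:R; in-air after throw: [b2@5:R b1@8:L b3@11:R]
Beat 3 (R): throw ball4 h=3 -> lands@6:L; in-air after throw: [b2@5:R b4@6:L b1@8:L b3@11:R]
Beat 4 (L): throw ball5 h=8 -> lands@12:L; in-air after throw: [b2@5:R b4@6:L b1@8:L b3@11:R b5@12:L]
Beat 5 (R): throw ball2 h=4 -> lands@9:R; in-air after throw: [b4@6:L b1@8:L b2@9:R b3@11:R b5@12:L]
Beat 6 (L): throw ball4 h=9 -> lands@15:R; in-air after throw: [b1@8:L b2@9:R b3@11:R b5@12:L b4@15:R]
Beat 7 (R): throw ball6 h=3 -> lands@10:L; in-air after throw: [b1@8:L b2@9:R b6@10:L b3@11:R b5@12:L b4@15:R]
Beat 8 (L): throw ball1 h=8 -> lands@16:L; in-air after throw: [b2@9:R b6@10:L b3@11:R b5@12:L b4@15:R b1@16:L]
Beat 9 (R): throw ball2 h=4 -> lands@13:R; in-air after throw: [b6@10:L b3@11:R b5@12:L b2@13:R b4@15:R b1@16:L]
Beat 10 (L): throw ball6 h=9 -> lands@19:R; in-air after throw: [b3@11:R b5@12:L b2@13:R b4@15:R b1@16:L b6@19:R]
Beat 11 (R): throw ball3 h=3 -> lands@14:L; in-air after throw: [b5@12:L b2@13:R b3@14:L b4@15:R b1@16:L b6@19:R]
Beat 12 (L): throw ball5 h=8 -> lands@20:L; in-air after throw: [b2@13:R b3@14:L b4@15:R b1@16:L b6@19:R b5@20:L]
Beat 13 (R): throw ball2 h=4 -> lands@17:R; in-air after throw: [b3@14:L b4@15:R b1@16:L b2@17:R b6@19:R b5@20:L]
Beat 14 (L): throw ball3 h=9 -> lands@23:R; in-air after throw: [b4@15:R b1@16:L b2@17:R b6@19:R b5@20:L b3@23:R]
Ball 1: thrown@0 h=8 -> first land @8; rethrown@8 h=8 -> second land @16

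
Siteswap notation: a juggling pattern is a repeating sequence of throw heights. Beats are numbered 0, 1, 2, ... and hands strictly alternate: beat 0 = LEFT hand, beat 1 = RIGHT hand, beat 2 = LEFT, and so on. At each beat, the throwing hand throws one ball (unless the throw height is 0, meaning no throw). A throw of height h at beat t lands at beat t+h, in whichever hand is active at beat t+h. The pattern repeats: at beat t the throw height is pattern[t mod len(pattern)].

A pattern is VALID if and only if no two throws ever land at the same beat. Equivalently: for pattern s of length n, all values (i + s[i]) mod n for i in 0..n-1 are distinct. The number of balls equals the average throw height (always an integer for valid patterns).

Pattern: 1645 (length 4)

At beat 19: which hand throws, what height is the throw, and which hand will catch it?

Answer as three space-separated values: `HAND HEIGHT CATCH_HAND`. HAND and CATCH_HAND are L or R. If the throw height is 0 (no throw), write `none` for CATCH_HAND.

Beat 19: 19 mod 2 = 1, so hand = R
Throw height = pattern[19 mod 4] = pattern[3] = 5
Lands at beat 19+5=24, 24 mod 2 = 0, so catch hand = L

Answer: R 5 L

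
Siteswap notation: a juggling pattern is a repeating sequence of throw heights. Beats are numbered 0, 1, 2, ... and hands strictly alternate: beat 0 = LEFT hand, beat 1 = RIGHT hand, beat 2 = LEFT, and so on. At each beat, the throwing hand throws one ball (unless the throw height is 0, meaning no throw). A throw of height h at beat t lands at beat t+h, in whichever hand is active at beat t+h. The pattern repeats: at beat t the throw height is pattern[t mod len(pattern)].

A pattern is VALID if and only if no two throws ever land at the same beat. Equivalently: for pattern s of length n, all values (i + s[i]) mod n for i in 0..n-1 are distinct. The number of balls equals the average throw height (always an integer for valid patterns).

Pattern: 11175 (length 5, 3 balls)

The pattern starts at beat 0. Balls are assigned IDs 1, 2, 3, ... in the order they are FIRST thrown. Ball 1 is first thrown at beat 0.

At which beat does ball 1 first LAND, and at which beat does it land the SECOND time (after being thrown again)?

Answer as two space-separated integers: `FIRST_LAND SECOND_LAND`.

Beat 0 (L): throw ball1 h=1 -> lands@1:R; in-air after throw: [b1@1:R]
Beat 1 (R): throw ball1 h=1 -> lands@2:L; in-air after throw: [b1@2:L]
Beat 2 (L): throw ball1 h=1 -> lands@3:R; in-air after throw: [b1@3:R]
Ball 1: thrown@0 h=1 -> first land @1; rethrown@1 h=1 -> second land @2

Answer: 1 2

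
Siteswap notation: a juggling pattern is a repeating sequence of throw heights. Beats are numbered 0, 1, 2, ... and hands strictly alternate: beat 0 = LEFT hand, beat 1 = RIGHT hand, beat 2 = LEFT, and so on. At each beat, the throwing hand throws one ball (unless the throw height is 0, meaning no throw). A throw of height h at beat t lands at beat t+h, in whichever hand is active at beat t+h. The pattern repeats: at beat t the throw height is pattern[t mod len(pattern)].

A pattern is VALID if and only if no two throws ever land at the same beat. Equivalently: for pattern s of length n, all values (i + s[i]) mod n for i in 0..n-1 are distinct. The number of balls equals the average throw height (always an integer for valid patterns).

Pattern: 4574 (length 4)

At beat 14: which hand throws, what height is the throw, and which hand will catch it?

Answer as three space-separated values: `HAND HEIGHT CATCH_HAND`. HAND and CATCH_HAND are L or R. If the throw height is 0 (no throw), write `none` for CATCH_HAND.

Beat 14: 14 mod 2 = 0, so hand = L
Throw height = pattern[14 mod 4] = pattern[2] = 7
Lands at beat 14+7=21, 21 mod 2 = 1, so catch hand = R

Answer: L 7 R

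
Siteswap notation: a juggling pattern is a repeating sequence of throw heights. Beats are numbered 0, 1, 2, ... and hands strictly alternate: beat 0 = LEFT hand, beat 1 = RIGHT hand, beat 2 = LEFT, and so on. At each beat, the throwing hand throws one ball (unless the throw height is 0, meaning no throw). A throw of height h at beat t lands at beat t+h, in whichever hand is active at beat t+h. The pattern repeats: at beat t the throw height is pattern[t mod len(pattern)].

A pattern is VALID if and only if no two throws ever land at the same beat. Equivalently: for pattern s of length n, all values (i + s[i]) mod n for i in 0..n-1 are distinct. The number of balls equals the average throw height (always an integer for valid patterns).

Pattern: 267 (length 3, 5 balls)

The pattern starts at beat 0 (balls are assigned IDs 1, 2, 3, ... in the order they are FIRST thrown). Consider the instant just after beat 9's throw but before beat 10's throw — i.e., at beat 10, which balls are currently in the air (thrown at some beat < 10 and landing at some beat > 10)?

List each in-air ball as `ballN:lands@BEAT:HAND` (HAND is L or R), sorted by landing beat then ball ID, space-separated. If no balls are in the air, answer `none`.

Beat 0 (L): throw ball1 h=2 -> lands@2:L; in-air after throw: [b1@2:L]
Beat 1 (R): throw ball2 h=6 -> lands@7:R; in-air after throw: [b1@2:L b2@7:R]
Beat 2 (L): throw ball1 h=7 -> lands@9:R; in-air after throw: [b2@7:R b1@9:R]
Beat 3 (R): throw ball3 h=2 -> lands@5:R; in-air after throw: [b3@5:R b2@7:R b1@9:R]
Beat 4 (L): throw ball4 h=6 -> lands@10:L; in-air after throw: [b3@5:R b2@7:R b1@9:R b4@10:L]
Beat 5 (R): throw ball3 h=7 -> lands@12:L; in-air after throw: [b2@7:R b1@9:R b4@10:L b3@12:L]
Beat 6 (L): throw ball5 h=2 -> lands@8:L; in-air after throw: [b2@7:R b5@8:L b1@9:R b4@10:L b3@12:L]
Beat 7 (R): throw ball2 h=6 -> lands@13:R; in-air after throw: [b5@8:L b1@9:R b4@10:L b3@12:L b2@13:R]
Beat 8 (L): throw ball5 h=7 -> lands@15:R; in-air after throw: [b1@9:R b4@10:L b3@12:L b2@13:R b5@15:R]
Beat 9 (R): throw ball1 h=2 -> lands@11:R; in-air after throw: [b4@10:L b1@11:R b3@12:L b2@13:R b5@15:R]
Beat 10 (L): throw ball4 h=6 -> lands@16:L; in-air after throw: [b1@11:R b3@12:L b2@13:R b5@15:R b4@16:L]

Answer: ball1:lands@11:R ball3:lands@12:L ball2:lands@13:R ball5:lands@15:R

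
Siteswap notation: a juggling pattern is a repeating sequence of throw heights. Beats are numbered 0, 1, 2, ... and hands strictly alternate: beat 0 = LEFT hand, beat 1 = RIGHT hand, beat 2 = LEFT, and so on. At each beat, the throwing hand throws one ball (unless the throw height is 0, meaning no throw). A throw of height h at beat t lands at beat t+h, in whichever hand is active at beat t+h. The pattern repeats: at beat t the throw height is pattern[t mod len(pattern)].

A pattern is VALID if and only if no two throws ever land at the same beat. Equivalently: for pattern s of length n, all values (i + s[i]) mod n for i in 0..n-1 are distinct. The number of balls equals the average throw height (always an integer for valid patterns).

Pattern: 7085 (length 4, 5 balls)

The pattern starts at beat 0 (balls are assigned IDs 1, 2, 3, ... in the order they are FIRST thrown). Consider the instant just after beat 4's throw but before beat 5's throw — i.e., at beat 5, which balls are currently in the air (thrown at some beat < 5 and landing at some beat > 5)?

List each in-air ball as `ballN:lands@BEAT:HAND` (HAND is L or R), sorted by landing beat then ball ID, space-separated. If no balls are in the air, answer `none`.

Answer: ball1:lands@7:R ball3:lands@8:L ball2:lands@10:L ball4:lands@11:R

Derivation:
Beat 0 (L): throw ball1 h=7 -> lands@7:R; in-air after throw: [b1@7:R]
Beat 2 (L): throw ball2 h=8 -> lands@10:L; in-air after throw: [b1@7:R b2@10:L]
Beat 3 (R): throw ball3 h=5 -> lands@8:L; in-air after throw: [b1@7:R b3@8:L b2@10:L]
Beat 4 (L): throw ball4 h=7 -> lands@11:R; in-air after throw: [b1@7:R b3@8:L b2@10:L b4@11:R]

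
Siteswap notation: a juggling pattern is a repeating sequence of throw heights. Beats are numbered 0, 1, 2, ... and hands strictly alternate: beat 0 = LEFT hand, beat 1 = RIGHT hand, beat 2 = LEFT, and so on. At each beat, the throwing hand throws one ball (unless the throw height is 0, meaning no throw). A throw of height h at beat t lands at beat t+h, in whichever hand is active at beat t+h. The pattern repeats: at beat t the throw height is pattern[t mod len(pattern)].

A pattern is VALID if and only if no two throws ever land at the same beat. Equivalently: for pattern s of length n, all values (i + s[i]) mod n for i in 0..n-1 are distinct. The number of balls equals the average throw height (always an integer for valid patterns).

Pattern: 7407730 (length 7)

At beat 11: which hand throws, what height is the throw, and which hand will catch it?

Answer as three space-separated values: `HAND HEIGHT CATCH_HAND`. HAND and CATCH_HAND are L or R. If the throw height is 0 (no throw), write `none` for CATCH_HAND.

Answer: R 7 L

Derivation:
Beat 11: 11 mod 2 = 1, so hand = R
Throw height = pattern[11 mod 7] = pattern[4] = 7
Lands at beat 11+7=18, 18 mod 2 = 0, so catch hand = L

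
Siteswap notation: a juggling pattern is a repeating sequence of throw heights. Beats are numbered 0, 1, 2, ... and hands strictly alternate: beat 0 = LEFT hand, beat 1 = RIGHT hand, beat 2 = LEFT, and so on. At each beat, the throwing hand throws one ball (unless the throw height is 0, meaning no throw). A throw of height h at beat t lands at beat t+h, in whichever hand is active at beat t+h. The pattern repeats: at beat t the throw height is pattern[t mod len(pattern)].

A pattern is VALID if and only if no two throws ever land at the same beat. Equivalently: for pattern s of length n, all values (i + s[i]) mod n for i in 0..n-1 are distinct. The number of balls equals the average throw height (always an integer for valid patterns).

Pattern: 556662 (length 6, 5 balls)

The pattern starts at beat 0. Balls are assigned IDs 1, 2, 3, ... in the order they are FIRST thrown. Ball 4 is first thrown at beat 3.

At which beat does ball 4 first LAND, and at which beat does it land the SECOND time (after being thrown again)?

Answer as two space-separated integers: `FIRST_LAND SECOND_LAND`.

Answer: 9 15

Derivation:
Beat 0 (L): throw ball1 h=5 -> lands@5:R; in-air after throw: [b1@5:R]
Beat 1 (R): throw ball2 h=5 -> lands@6:L; in-air after throw: [b1@5:R b2@6:L]
Beat 2 (L): throw ball3 h=6 -> lands@8:L; in-air after throw: [b1@5:R b2@6:L b3@8:L]
Beat 3 (R): throw ball4 h=6 -> lands@9:R; in-air after throw: [b1@5:R b2@6:L b3@8:L b4@9:R]
Beat 4 (L): throw ball5 h=6 -> lands@10:L; in-air after throw: [b1@5:R b2@6:L b3@8:L b4@9:R b5@10:L]
Beat 5 (R): throw ball1 h=2 -> lands@7:R; in-air after throw: [b2@6:L b1@7:R b3@8:L b4@9:R b5@10:L]
Beat 6 (L): throw ball2 h=5 -> lands@11:R; in-air after throw: [b1@7:R b3@8:L b4@9:R b5@10:L b2@11:R]
Beat 7 (R): throw ball1 h=5 -> lands@12:L; in-air after throw: [b3@8:L b4@9:R b5@10:L b2@11:R b1@12:L]
Beat 8 (L): throw ball3 h=6 -> lands@14:L; in-air after throw: [b4@9:R b5@10:L b2@11:R b1@12:L b3@14:L]
Beat 9 (R): throw ball4 h=6 -> lands@15:R; in-air after throw: [b5@10:L b2@11:R b1@12:L b3@14:L b4@15:R]
Beat 10 (L): throw ball5 h=6 -> lands@16:L; in-air after throw: [b2@11:R b1@12:L b3@14:L b4@15:R b5@16:L]
Beat 11 (R): throw ball2 h=2 -> lands@13:R; in-air after throw: [b1@12:L b2@13:R b3@14:L b4@15:R b5@16:L]
Beat 12 (L): throw ball1 h=5 -> lands@17:R; in-air after throw: [b2@13:R b3@14:L b4@15:R b5@16:L b1@17:R]
Beat 13 (R): throw ball2 h=5 -> lands@18:L; in-air after throw: [b3@14:L b4@15:R b5@16:L b1@17:R b2@18:L]
Beat 14 (L): throw ball3 h=6 -> lands@20:L; in-air after throw: [b4@15:R b5@16:L b1@17:R b2@18:L b3@20:L]
Beat 15 (R): throw ball4 h=6 -> lands@21:R; in-air after throw: [b5@16:L b1@17:R b2@18:L b3@20:L b4@21:R]
Ball 4: thrown@3 h=6 -> first land @9; rethrown@9 h=6 -> second land @15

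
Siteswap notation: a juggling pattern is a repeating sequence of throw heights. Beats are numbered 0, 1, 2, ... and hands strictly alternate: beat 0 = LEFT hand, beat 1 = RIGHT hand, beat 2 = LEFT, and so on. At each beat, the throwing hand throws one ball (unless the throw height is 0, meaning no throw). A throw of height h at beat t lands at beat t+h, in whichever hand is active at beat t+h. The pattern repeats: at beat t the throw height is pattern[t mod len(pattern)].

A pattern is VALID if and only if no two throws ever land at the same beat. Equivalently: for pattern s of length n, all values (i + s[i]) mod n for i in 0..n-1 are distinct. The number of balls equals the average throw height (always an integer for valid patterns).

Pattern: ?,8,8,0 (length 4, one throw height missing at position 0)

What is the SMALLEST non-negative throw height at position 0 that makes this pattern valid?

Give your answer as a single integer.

Answer: 0

Derivation:
i=0: s[i]=? (unknown)
i=1: (1 + 8) mod 4 = 1
i=2: (2 + 8) mod 4 = 2
i=3: (3 + 0) mod 4 = 3
Known residues: [1, 2, 3]; need a permutation of 0..3, so missing residue r = 0
Need (0 + s) mod 4 = 0; smallest s = (0 - 0) mod 4 = 0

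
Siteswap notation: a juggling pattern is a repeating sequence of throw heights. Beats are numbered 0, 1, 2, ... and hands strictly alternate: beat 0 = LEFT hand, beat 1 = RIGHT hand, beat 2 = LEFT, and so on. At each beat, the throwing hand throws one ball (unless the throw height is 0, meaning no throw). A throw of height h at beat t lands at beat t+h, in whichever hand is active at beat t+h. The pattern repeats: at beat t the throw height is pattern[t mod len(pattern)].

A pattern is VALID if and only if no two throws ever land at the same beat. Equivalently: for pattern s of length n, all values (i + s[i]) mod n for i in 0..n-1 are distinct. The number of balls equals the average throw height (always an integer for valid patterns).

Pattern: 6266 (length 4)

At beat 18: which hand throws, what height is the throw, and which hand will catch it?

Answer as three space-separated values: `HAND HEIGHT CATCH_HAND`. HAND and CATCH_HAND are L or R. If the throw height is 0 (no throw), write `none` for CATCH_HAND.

Answer: L 6 L

Derivation:
Beat 18: 18 mod 2 = 0, so hand = L
Throw height = pattern[18 mod 4] = pattern[2] = 6
Lands at beat 18+6=24, 24 mod 2 = 0, so catch hand = L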